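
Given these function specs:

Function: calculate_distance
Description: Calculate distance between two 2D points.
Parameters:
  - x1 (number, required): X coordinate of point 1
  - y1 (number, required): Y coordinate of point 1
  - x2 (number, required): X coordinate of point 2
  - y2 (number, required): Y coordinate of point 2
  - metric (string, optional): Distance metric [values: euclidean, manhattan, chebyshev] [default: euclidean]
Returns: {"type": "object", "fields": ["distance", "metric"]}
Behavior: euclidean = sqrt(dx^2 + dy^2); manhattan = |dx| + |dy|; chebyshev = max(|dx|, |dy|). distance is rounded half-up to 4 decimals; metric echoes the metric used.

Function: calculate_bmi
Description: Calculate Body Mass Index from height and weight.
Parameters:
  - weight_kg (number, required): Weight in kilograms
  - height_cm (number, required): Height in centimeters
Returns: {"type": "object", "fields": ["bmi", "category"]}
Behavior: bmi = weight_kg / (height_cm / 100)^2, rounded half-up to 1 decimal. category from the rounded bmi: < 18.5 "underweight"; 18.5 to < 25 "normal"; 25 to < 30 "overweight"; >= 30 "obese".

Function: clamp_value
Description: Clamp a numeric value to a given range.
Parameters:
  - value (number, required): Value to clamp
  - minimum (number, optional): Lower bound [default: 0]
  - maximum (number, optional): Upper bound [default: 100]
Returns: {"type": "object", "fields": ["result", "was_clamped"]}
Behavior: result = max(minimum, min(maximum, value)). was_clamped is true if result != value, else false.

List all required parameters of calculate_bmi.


Parameters of calculate_bmi and their required/optional flag:
  weight_kg: required
  height_cm: required
height_cm, weight_kg


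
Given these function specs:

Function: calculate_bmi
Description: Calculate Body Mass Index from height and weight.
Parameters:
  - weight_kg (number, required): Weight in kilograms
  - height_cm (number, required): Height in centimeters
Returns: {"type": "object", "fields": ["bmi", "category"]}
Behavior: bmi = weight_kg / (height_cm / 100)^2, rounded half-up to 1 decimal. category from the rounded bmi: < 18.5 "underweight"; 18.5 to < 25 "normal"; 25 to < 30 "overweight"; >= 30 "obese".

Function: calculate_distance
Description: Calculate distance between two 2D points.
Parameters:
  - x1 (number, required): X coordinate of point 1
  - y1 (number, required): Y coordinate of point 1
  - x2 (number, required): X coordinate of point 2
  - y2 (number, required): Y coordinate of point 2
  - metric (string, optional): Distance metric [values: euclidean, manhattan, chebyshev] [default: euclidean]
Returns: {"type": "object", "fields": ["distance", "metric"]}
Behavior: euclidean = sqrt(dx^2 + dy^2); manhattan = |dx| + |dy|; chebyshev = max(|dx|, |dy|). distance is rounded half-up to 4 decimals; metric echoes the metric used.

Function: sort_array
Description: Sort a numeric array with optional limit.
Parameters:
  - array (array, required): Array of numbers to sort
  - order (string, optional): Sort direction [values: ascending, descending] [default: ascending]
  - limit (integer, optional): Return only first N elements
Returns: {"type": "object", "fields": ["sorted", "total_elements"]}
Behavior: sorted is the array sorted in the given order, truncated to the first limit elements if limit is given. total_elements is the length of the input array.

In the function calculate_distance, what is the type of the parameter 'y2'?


The calculate_distance spec declares:
  - y2 (number, required): Y coordinate of point 2
Type:
number


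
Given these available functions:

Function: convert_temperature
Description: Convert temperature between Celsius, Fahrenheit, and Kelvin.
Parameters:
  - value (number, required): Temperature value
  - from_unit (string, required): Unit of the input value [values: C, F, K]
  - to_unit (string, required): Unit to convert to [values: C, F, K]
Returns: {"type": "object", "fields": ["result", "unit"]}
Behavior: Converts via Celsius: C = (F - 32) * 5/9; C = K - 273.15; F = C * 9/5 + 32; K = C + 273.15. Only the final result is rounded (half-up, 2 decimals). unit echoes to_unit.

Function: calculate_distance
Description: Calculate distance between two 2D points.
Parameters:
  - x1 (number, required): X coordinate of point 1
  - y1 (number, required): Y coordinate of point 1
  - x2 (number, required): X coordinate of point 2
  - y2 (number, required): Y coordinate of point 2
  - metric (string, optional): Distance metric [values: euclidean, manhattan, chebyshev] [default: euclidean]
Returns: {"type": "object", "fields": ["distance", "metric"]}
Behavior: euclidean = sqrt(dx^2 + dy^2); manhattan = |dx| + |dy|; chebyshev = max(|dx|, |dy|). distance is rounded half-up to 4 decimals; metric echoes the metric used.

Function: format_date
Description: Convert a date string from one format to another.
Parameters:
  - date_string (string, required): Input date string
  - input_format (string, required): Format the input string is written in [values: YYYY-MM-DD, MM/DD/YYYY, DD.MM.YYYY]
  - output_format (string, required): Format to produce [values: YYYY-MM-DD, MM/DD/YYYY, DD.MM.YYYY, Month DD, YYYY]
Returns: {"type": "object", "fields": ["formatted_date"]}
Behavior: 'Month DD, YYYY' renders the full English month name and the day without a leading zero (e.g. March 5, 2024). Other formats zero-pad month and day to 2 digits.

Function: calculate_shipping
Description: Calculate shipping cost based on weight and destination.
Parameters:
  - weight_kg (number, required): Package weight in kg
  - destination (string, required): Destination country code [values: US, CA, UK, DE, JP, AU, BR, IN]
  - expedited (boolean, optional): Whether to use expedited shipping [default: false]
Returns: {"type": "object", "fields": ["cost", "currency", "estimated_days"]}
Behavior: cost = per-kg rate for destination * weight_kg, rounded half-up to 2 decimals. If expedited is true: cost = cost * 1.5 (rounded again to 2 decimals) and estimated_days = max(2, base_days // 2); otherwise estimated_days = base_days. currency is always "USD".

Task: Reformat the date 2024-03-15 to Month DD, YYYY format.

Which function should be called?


The task needs a function whose description is: Convert a date string from one format to another.
format_date


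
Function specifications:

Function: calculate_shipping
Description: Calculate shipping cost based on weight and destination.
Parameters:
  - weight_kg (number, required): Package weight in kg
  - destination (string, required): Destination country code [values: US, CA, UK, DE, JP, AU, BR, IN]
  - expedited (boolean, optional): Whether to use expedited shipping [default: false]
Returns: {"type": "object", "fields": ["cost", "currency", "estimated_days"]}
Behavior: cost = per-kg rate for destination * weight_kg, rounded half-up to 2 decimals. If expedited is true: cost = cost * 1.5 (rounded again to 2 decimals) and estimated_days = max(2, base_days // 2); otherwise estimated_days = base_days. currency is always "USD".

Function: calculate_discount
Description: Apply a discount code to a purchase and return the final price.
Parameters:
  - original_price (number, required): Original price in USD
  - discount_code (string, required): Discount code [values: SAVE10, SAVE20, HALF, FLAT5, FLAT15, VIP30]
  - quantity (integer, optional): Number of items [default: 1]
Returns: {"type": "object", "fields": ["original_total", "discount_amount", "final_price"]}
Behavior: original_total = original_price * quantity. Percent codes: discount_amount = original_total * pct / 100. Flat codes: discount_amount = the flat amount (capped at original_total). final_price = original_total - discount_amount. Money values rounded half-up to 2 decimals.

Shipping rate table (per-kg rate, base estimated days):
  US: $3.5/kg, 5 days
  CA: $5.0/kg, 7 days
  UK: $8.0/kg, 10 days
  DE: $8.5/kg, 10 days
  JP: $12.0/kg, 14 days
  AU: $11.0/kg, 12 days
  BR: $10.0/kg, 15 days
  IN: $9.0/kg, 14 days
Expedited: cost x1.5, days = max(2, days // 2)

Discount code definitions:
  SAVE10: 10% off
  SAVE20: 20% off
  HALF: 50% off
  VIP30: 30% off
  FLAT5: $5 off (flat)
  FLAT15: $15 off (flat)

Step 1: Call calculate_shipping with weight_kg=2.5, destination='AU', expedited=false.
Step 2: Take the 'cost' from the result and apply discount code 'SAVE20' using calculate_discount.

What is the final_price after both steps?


Step 1: calculate_shipping(weight_kg=2.5, destination=AU, expedited=false)
  Rate for AU: $11.0/kg, base 12 days
  cost = 11.0 * 2.5 = 27.5 -> 27.50
  expedited not set/false: estimated_days = 12
  -> cost = 27.50 USD
Step 2: calculate_discount(original_price=27.5, discount_code=SAVE20, quantity=1)
  original_total = 27.5 * 1 = 27.50
  SAVE20 = 20% off: discount_amount = 27.50 * 20/100 = 5.5 -> 5.50
  final_price = 27.50 - 5.50 = 22.00
  -> final_price = 22.00
$22.00


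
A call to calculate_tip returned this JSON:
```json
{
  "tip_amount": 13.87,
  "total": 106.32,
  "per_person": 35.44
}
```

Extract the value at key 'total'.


106.32


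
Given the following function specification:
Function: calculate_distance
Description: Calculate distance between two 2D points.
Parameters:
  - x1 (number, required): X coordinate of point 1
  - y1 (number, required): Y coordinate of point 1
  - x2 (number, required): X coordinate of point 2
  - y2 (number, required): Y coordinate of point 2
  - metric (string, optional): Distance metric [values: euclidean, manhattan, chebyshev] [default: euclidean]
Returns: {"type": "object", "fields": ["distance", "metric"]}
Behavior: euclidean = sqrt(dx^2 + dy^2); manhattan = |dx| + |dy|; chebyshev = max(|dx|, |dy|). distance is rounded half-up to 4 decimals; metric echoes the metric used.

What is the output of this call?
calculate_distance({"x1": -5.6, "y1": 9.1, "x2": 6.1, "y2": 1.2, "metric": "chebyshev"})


|dx| = |6.1 - -5.6| = 11.7; |dy| = |1.2 - 9.1| = 7.9
chebyshev: max(11.7, 7.9) = 11.7
Round to 4 decimals: 11.7
Output:
{"distance": 11.7, "metric": "chebyshev"}


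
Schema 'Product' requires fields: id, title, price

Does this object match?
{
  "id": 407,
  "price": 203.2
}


Checking required fields...
Missing: title
Invalid - missing required field 'title'


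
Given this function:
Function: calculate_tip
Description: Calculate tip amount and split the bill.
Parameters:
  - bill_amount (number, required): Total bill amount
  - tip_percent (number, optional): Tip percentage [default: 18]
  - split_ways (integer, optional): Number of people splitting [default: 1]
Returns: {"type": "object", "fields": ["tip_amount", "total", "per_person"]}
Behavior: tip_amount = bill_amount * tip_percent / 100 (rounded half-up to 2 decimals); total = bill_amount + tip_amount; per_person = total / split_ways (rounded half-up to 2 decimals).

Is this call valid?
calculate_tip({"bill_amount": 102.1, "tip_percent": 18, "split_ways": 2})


Checking all required parameters present and types match... All valid.
Valid


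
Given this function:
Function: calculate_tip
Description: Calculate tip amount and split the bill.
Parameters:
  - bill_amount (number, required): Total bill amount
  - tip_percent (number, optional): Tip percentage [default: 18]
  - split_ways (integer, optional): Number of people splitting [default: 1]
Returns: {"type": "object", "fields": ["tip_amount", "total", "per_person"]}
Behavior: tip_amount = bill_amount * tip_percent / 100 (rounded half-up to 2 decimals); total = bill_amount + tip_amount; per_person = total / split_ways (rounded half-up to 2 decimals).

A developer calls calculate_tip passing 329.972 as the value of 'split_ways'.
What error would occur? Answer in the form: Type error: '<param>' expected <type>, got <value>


Spec: 'split_ways' is declared as integer; 329.972 is a non-integer number.
Type error: 'split_ways' expected integer, got 329.972


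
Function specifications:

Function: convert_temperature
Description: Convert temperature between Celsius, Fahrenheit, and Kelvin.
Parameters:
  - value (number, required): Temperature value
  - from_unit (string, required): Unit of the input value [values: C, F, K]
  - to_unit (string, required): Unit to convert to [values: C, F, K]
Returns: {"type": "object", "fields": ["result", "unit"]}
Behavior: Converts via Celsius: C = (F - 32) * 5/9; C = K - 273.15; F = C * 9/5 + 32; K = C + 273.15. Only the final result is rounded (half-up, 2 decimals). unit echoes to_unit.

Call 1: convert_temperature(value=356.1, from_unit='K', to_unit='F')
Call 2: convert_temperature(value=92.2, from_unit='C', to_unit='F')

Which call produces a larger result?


Call 1:
  To C: 356.1 - 273.15 = 82.95
  To F: 82.95 * 9/5 + 32 = 181.31
  Round to 2 decimals: 181.31
  -> 181.31 F
Call 2:
  Input already in C: 92.2
  To F: 92.2 * 9/5 + 32 = 197.96
  Round to 2 decimals: 197.96
  -> 197.96 F
Call 2 (197.96 F)


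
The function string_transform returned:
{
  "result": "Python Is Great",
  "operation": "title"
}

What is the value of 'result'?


Python Is Great


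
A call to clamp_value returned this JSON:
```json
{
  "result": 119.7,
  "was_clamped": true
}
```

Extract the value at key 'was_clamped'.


true


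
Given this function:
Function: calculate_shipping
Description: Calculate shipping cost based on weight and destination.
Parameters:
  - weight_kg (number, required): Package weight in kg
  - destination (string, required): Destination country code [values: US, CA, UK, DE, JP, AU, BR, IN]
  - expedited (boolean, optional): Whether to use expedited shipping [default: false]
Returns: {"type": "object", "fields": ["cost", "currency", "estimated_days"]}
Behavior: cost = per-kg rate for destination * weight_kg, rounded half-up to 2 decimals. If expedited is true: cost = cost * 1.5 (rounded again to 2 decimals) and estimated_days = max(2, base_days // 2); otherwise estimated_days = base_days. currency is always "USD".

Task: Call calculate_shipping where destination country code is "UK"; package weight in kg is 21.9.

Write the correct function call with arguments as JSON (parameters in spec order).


Mapping each described value to its parameter name:
  'Destination country code' -> destination = "UK"
  'Package weight in kg' -> weight_kg = 21.9
calculate_shipping({"weight_kg": 21.9, "destination": "UK"})


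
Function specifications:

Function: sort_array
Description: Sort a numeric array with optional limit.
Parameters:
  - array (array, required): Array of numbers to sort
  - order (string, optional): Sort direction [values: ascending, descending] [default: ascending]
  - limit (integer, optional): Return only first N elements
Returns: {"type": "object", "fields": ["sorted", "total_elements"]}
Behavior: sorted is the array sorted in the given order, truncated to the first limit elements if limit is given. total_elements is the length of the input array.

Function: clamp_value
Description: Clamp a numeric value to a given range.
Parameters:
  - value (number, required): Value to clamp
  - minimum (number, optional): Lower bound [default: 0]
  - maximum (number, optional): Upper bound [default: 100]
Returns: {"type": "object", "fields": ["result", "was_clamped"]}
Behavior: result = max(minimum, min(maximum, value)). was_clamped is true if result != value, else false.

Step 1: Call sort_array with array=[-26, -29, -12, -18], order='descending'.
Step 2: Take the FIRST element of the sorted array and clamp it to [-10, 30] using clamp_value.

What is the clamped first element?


Step 1: sort_array(order=descending)
  sorted: [-12, -18, -26, -29]
  -> first element = -12
Step 2: clamp_value(value=-12, minimum=-10, maximum=30)
  result = max(-10, min(30, -12)) = max(-10, -12) = -10
  was_clamped = (-10 != -12) = true
  -> result = -10
-10


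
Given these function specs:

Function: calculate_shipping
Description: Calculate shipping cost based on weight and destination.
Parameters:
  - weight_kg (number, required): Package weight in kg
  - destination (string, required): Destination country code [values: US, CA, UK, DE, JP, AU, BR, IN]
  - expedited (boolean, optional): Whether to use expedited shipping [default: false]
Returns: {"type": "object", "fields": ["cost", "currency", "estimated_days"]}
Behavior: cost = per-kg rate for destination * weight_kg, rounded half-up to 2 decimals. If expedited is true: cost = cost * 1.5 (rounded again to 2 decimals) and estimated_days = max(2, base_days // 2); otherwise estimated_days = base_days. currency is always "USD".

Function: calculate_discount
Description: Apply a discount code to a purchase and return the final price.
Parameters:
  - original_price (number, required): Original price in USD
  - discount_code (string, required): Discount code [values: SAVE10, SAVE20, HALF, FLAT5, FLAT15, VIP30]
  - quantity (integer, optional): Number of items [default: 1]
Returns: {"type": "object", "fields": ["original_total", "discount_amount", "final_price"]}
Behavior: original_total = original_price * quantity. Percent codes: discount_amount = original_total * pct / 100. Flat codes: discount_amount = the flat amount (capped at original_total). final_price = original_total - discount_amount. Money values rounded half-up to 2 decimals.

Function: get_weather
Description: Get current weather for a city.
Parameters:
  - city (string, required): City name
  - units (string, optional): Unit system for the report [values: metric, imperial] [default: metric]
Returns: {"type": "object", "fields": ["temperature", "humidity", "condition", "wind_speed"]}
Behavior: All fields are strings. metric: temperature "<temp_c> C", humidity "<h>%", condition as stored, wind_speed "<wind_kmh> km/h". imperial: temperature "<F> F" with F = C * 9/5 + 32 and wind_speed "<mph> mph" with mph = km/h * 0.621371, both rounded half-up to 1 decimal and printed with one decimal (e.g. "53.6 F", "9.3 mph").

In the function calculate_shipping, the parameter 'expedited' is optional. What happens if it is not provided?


The calculate_shipping spec declares:
  - expedited (boolean, optional): Whether to use expedited shipping [default: false]
It defaults to false


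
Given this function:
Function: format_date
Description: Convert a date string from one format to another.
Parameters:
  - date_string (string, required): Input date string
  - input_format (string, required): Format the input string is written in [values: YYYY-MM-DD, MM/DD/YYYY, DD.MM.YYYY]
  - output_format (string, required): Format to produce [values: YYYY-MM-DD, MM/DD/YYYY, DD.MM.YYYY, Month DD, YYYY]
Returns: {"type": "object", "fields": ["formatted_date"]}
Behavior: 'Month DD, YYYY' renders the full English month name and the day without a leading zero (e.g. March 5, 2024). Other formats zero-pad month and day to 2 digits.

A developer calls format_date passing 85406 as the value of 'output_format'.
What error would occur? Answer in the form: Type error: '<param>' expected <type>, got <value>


Spec: 'output_format' is declared as string; 85406 is an integer.
Type error: 'output_format' expected string, got 85406


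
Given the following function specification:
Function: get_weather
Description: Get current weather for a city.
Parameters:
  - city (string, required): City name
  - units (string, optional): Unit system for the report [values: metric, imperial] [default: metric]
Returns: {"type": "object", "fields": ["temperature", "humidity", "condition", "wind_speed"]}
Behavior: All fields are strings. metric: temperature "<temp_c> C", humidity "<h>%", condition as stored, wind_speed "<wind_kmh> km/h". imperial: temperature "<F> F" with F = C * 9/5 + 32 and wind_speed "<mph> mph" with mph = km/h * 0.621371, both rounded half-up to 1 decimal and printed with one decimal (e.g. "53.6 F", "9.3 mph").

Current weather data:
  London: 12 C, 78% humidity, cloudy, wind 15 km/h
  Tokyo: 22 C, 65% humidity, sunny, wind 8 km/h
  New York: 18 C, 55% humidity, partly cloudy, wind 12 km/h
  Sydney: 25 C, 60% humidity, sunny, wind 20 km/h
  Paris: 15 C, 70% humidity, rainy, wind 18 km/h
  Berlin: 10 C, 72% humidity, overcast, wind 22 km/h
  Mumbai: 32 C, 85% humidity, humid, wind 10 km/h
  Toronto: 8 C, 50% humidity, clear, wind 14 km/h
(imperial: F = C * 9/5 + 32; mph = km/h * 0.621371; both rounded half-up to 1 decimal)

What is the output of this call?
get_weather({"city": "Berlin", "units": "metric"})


Berlin record: 10 C, 72%, overcast, 22 km/h
metric: report values as stored ('<temp_c> C', '<humidity>%', '<wind_kmh> km/h')
Output:
{"temperature": "10 C", "humidity": "72%", "condition": "overcast", "wind_speed": "22 km/h"}


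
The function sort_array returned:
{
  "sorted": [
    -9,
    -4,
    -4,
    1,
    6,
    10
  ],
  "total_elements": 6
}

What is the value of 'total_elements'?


6


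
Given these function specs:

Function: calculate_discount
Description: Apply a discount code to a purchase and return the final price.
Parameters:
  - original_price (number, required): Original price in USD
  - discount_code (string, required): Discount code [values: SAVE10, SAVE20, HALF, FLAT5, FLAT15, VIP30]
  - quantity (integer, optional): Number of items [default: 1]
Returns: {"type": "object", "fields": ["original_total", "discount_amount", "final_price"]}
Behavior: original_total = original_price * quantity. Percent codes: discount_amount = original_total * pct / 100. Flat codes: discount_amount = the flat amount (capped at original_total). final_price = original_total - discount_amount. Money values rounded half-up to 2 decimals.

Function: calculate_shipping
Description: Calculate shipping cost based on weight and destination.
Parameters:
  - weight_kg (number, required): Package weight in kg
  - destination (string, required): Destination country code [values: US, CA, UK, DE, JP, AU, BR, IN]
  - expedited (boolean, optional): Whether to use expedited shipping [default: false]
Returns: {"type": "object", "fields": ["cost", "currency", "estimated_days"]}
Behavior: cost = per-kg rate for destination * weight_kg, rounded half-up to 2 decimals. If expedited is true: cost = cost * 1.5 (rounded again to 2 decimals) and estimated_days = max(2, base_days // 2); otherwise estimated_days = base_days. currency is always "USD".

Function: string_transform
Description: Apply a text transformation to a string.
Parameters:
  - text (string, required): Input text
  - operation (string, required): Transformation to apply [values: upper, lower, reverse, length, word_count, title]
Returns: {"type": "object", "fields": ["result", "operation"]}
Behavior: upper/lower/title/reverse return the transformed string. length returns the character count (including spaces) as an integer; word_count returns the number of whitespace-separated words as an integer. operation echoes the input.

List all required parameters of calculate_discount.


Parameters of calculate_discount and their required/optional flag:
  original_price: required
  discount_code: required
  quantity: optional
discount_code, original_price


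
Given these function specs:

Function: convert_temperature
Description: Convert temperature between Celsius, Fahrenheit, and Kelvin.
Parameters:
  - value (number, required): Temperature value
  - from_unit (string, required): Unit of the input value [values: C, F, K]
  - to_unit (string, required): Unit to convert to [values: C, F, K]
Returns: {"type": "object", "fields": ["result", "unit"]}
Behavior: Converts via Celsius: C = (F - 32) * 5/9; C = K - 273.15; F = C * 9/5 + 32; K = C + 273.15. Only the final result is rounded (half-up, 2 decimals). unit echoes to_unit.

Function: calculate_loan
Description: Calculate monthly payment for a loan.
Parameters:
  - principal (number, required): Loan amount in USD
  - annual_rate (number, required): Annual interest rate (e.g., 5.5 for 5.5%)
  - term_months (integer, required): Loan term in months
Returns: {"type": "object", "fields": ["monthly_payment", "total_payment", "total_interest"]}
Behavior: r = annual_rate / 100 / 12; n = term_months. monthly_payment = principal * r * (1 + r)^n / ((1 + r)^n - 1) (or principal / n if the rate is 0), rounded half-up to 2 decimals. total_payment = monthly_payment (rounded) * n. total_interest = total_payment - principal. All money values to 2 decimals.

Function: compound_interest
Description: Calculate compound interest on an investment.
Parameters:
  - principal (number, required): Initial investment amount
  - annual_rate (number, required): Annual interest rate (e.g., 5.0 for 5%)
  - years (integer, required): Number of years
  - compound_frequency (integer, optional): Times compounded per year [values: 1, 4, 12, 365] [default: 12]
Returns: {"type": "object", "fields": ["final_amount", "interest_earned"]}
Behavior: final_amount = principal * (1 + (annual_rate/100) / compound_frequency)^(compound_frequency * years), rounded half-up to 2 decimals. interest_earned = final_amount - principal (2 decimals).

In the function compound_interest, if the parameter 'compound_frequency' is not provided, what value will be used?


The compound_interest spec declares:
  - compound_frequency (integer, optional): Times compounded per year [values: 1, 4, 12, 365] [default: 12]
Default:
12


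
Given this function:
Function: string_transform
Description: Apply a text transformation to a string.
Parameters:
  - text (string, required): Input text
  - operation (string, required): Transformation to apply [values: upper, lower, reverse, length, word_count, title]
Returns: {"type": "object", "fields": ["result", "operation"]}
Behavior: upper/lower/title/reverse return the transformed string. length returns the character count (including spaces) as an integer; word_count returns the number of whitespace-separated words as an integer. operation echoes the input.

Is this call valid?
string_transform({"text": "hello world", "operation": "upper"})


Checking all required parameters present and types match... All valid.
Valid


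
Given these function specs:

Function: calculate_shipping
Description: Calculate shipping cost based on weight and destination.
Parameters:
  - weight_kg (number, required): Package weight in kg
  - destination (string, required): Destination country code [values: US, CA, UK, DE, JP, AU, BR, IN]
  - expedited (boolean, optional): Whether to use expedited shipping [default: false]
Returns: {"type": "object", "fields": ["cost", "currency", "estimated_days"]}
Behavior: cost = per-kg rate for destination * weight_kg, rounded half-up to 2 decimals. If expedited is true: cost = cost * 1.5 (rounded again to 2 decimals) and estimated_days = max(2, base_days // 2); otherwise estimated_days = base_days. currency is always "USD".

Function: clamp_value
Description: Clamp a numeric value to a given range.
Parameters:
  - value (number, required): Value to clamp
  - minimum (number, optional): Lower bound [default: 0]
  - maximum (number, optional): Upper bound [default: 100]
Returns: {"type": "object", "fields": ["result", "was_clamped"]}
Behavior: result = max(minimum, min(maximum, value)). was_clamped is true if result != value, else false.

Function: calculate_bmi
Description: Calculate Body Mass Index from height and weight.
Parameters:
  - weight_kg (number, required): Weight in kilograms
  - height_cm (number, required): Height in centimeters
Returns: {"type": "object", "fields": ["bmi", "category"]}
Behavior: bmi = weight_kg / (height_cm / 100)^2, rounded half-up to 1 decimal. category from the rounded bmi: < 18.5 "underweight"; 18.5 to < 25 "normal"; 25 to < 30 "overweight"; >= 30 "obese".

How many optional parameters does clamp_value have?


Parameters of clamp_value: value (required), minimum (optional), maximum (optional)
Optional count:
2


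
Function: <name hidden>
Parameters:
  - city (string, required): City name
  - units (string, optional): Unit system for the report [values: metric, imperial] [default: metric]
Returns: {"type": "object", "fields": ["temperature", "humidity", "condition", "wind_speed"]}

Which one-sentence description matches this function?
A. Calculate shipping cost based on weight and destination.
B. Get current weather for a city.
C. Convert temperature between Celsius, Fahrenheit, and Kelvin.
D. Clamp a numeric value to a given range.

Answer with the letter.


Parameters city, units and return ["temperature", "humidity", "condition", "wind_speed"] fit: Get current weather for a city.
B


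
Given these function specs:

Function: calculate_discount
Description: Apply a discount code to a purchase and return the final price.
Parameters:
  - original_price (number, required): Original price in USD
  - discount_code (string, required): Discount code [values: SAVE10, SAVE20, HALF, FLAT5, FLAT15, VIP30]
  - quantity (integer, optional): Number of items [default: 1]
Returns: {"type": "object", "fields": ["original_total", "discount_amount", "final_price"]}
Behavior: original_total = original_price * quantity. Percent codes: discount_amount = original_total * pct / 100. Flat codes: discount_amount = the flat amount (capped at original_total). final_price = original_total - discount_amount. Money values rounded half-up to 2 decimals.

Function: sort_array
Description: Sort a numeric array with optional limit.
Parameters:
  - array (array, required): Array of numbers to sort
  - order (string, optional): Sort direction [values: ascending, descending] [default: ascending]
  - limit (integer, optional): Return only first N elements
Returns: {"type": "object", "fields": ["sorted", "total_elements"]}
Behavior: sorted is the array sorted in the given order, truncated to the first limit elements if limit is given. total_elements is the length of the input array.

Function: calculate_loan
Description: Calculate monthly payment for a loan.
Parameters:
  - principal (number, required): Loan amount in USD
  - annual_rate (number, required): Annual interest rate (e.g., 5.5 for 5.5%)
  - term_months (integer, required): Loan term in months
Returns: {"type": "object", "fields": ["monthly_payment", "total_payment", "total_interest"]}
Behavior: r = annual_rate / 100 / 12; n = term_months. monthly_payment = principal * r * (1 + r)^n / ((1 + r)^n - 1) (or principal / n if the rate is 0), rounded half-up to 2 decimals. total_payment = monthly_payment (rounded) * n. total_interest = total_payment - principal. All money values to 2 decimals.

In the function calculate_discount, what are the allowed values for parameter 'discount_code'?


The calculate_discount spec declares:
  - discount_code (string, required): Discount code [values: SAVE10, SAVE20, HALF, FLAT5, FLAT15, VIP30]
Allowed values:
SAVE10, SAVE20, HALF, FLAT5, FLAT15, VIP30


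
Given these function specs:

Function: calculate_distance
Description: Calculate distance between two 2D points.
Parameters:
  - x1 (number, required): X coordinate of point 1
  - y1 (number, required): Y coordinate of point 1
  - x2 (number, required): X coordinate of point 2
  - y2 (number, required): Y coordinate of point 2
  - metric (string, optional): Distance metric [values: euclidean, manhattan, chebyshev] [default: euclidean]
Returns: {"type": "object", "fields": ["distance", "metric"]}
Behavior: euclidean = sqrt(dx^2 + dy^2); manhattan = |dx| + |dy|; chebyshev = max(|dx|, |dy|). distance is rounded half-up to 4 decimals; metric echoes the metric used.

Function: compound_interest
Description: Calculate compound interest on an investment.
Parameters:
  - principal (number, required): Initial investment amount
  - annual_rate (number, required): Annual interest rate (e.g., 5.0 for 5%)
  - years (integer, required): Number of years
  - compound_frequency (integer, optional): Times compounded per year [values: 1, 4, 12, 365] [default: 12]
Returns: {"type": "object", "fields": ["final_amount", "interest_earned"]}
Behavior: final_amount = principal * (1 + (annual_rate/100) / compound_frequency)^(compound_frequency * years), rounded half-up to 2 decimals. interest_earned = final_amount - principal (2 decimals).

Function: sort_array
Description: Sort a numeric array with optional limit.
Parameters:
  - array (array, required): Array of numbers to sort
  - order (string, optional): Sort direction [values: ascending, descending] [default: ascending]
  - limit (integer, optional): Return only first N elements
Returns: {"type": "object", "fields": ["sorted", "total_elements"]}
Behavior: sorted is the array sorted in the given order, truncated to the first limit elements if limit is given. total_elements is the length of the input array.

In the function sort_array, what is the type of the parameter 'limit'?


The sort_array spec declares:
  - limit (integer, optional): Return only first N elements
Type:
integer


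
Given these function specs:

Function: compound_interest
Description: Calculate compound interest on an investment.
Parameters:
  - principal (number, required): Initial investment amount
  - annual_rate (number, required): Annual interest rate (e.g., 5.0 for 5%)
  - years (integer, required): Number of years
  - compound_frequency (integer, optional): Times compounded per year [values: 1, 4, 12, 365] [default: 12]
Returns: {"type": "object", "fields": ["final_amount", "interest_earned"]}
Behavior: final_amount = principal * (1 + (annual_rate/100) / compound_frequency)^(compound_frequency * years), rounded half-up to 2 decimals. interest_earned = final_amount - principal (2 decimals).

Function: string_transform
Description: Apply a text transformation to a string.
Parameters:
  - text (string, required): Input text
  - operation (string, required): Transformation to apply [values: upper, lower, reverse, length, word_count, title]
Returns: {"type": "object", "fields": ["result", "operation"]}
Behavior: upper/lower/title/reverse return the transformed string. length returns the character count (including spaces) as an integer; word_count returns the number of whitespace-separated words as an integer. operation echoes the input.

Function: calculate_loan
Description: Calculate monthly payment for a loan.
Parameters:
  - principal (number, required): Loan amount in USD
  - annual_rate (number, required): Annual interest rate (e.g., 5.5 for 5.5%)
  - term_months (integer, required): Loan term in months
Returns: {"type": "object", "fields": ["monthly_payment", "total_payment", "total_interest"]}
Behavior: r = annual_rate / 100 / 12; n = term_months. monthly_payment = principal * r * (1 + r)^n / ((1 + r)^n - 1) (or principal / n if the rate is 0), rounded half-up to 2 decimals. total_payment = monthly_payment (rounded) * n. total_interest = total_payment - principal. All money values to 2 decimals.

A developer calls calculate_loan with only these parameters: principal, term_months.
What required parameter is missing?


Required parameters: principal, annual_rate, term_months
Provided: principal, term_months
Missing: annual_rate
annual_rate


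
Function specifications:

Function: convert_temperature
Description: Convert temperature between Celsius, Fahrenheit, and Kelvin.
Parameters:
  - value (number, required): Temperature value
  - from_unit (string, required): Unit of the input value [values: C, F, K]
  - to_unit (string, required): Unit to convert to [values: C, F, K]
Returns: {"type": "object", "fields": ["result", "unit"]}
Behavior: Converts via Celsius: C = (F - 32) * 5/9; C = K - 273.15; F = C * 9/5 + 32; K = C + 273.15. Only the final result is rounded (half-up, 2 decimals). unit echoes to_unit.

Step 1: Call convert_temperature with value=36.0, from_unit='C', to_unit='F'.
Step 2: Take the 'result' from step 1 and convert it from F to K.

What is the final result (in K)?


Step 1: convert_temperature(value=36.0, from_unit=C, to_unit=F)
  Input already in C: 36
  To F: 36 * 9/5 + 32 = 96.8
  Round to 2 decimals: 96.8
  -> result = 96.8 F
Step 2: convert_temperature(value=96.8, from_unit=F, to_unit=K)
  To C: (96.8 - 32) * 5/9 = 36
  To K: 36 + 273.15 = 309.15
  Round to 2 decimals: 309.15
  -> result = 309.15 K
309.15 K


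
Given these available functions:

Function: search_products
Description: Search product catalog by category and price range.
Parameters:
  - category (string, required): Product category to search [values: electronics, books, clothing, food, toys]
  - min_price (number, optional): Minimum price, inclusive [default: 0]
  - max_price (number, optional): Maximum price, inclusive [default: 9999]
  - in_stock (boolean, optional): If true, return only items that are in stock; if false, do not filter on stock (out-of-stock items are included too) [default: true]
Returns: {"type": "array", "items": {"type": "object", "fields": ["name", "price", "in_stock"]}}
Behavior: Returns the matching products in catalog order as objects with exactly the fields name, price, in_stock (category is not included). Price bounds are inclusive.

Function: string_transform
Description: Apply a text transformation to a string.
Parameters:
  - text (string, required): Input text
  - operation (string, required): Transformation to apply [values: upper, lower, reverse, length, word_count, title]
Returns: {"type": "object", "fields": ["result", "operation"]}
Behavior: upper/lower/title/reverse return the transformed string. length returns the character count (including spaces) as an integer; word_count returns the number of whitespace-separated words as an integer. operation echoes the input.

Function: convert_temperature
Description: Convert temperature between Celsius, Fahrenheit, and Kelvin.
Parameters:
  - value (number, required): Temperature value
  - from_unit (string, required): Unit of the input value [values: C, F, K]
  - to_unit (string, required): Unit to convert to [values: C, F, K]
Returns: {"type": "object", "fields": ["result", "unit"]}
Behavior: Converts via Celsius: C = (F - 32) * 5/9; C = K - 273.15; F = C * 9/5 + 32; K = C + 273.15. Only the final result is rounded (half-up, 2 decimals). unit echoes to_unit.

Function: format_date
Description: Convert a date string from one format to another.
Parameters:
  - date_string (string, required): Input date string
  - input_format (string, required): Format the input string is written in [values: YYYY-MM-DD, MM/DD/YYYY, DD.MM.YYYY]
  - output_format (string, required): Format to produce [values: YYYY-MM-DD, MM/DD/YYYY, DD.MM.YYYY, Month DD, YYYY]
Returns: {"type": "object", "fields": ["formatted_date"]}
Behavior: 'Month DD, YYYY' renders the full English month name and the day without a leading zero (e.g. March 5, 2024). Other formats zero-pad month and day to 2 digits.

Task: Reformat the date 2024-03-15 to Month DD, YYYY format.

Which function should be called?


The task needs a function whose description is: Convert a date string from one format to another.
format_date


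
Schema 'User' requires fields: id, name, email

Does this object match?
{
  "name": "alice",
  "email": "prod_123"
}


Checking required fields...
Missing: id
Invalid - missing required field 'id'


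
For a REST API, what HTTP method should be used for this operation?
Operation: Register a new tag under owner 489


GET = read, POST = create, PUT = update/replace, DELETE = remove
This operation is a create.
POST


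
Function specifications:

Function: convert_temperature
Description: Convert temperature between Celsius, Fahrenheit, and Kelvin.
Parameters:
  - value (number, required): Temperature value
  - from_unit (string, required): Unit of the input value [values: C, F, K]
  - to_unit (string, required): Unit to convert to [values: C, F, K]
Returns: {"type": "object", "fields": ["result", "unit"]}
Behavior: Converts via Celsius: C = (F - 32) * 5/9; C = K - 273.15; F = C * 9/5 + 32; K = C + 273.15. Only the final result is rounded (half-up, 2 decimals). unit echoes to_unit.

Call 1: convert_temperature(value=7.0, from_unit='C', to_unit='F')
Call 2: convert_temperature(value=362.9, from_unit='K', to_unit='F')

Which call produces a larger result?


Call 1:
  Input already in C: 7
  To F: 7 * 9/5 + 32 = 44.6
  Round to 2 decimals: 44.6
  -> 44.6 F
Call 2:
  To C: 362.9 - 273.15 = 89.75
  To F: 89.75 * 9/5 + 32 = 193.55
  Round to 2 decimals: 193.55
  -> 193.55 F
Call 2 (193.55 F)


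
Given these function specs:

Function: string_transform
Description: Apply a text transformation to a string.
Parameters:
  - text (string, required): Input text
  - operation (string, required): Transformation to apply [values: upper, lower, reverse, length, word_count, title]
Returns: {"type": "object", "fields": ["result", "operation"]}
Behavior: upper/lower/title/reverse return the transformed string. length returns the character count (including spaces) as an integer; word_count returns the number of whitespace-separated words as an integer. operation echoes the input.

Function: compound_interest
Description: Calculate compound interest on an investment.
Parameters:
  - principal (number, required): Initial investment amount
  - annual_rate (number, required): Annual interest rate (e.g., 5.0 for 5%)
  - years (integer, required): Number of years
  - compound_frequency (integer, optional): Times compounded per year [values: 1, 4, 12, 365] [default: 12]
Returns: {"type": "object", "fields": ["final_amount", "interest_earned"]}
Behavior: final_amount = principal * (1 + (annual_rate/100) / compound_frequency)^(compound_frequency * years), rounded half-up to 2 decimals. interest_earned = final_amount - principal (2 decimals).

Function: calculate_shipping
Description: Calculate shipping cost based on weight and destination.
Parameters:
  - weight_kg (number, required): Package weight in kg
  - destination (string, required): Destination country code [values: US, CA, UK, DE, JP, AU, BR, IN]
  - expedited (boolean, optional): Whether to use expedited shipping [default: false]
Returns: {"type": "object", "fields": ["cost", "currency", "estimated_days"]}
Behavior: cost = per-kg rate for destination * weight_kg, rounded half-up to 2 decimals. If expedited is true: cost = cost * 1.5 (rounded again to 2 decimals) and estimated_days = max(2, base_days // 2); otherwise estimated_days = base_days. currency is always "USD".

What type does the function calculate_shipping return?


The calculate_shipping spec declares Returns: {"type": "object", "fields": ["cost", "currency", "estimated_days"]}
Type:
object
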